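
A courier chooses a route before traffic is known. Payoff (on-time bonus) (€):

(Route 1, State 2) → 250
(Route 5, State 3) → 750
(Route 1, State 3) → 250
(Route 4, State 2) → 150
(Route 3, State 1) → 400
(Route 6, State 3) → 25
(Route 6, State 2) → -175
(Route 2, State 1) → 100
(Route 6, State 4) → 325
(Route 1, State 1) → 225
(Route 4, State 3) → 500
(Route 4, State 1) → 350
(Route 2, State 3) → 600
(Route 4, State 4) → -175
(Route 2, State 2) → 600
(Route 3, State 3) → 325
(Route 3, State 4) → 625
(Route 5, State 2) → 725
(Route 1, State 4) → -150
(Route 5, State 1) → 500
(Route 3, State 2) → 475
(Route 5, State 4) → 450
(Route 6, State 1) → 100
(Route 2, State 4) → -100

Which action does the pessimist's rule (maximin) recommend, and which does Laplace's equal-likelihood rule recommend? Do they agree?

Row minima: Route 1=-150, Route 2=-100, Route 3=325, Route 4=-175, Route 5=450, Route 6=-175
Best worst-case = 450 → Route 5.
Row averages: Route 1=143.75, Route 2=300, Route 3=456.25, Route 4=206.25, Route 5=606.25, Route 6=68.75
Highest average = 606.25 → Route 5.

maximin → Route 5; laplace → Route 5 (agree)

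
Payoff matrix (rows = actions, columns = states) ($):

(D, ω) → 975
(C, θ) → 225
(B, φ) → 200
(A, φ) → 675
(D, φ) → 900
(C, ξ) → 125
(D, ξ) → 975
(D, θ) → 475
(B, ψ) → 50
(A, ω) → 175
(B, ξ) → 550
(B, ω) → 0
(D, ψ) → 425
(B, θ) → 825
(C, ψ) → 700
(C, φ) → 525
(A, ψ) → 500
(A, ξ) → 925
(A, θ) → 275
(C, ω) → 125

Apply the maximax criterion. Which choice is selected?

D

Row maxima: A=925, B=825, C=700, D=975
Best best-case = 975 → D.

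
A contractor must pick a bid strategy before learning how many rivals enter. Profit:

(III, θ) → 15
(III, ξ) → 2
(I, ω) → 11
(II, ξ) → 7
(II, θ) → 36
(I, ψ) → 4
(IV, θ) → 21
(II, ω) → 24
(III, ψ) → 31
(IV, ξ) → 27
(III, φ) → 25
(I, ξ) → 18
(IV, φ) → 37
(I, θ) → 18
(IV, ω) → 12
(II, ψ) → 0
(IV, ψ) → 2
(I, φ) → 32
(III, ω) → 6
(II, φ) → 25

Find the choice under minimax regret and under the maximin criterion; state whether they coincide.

minimax regret → III; maximin → I (disagree)

Column bests: θ=36, φ=37, ψ=31, ω=24, ξ=27.
I regrets: 18, 5, 27, 13, 9 → max 27
II regrets: 0, 12, 31, 0, 20 → max 31
III regrets: 21, 12, 0, 18, 25 → max 25
IV regrets: 15, 0, 29, 12, 0 → max 29
Smallest max regret = 25 → III.
Row minima: I=4, II=0, III=2, IV=2
Best worst-case = 4 → I.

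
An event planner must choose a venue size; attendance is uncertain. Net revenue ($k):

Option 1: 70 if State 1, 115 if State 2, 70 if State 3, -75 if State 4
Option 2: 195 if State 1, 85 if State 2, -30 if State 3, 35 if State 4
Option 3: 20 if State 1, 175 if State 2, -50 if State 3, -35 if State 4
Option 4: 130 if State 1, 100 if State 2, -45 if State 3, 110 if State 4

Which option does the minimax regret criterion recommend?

Column bests: State 1=195, State 2=175, State 3=70, State 4=110.
Option 1 regrets: 125, 60, 0, 185 → max 185
Option 2 regrets: 0, 90, 100, 75 → max 100
Option 3 regrets: 175, 0, 120, 145 → max 175
Option 4 regrets: 65, 75, 115, 0 → max 115
Smallest max regret = 100 → Option 2.

Option 2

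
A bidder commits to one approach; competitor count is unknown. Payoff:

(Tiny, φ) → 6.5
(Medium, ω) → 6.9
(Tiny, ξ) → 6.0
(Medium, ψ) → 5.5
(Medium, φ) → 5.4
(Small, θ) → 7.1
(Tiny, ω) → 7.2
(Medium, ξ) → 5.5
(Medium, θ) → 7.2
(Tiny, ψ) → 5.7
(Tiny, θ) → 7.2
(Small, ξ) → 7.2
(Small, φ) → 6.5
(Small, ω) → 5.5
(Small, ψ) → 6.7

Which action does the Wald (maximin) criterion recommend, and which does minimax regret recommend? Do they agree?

Row minima: Tiny=5.7, Small=5.5, Medium=5.4
Best worst-case = 5.7 → Tiny.
Column bests: θ=7.2, φ=6.5, ψ=6.7, ω=7.2, ξ=7.2.
Tiny regrets: 0.0, 0.0, 1.0, 0.0, 1.2 → max 1.2
Small regrets: 0.1, 0.0, 0.0, 1.7, 0.0 → max 1.7
Medium regrets: 0.0, 1.1, 1.2, 0.3, 1.7 → max 1.7
Smallest max regret = 1.2 → Tiny.

maximin → Tiny; minimax regret → Tiny (agree)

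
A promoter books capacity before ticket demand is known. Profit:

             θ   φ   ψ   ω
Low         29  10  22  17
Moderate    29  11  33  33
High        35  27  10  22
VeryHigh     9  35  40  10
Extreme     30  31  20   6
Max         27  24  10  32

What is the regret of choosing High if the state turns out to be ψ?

Best payoff under ψ is 40.
Regret = 40 − 10 = 30.

30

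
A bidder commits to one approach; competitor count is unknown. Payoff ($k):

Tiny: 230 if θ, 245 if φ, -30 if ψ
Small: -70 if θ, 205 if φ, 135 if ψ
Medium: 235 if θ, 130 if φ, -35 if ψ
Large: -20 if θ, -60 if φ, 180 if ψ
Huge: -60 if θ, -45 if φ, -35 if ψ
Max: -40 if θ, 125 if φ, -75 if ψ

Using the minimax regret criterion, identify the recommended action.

Column bests: θ=235, φ=245, ψ=180.
Tiny regrets: 5, 0, 210 → max 210
Small regrets: 305, 40, 45 → max 305
Medium regrets: 0, 115, 215 → max 215
Large regrets: 255, 305, 0 → max 305
Huge regrets: 295, 290, 215 → max 295
Max regrets: 275, 120, 255 → max 275
Smallest max regret = 210 → Tiny.

Tiny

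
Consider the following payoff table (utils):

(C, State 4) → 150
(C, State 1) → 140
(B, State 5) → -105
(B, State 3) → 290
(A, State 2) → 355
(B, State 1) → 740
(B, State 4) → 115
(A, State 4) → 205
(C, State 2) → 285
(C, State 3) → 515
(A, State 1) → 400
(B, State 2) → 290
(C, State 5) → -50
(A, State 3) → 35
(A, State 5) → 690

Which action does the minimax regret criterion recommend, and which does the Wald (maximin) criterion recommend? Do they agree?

minimax regret → A; maximin → A (agree)

Column bests: State 1=740, State 2=355, State 3=515, State 4=205, State 5=690.
A regrets: 340, 0, 480, 0, 0 → max 480
B regrets: 0, 65, 225, 90, 795 → max 795
C regrets: 600, 70, 0, 55, 740 → max 740
Smallest max regret = 480 → A.
Row minima: A=35, B=-105, C=-50
Best worst-case = 35 → A.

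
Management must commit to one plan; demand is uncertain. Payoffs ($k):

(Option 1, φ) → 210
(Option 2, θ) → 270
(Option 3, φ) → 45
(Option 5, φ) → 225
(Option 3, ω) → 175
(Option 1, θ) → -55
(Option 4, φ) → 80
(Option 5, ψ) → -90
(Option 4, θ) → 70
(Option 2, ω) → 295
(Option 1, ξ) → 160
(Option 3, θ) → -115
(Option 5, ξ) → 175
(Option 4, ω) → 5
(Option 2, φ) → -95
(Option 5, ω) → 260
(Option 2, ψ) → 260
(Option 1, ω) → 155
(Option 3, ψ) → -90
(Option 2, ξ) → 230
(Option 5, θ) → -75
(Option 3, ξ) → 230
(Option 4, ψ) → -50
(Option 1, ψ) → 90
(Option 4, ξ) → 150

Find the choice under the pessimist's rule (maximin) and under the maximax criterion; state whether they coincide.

maximin → Option 4; maximax → Option 2 (disagree)

Row minima: Option 1=-55, Option 2=-95, Option 3=-115, Option 4=-50, Option 5=-90
Best worst-case = -50 → Option 4.
Row maxima: Option 1=210, Option 2=295, Option 3=230, Option 4=150, Option 5=260
Best best-case = 295 → Option 2.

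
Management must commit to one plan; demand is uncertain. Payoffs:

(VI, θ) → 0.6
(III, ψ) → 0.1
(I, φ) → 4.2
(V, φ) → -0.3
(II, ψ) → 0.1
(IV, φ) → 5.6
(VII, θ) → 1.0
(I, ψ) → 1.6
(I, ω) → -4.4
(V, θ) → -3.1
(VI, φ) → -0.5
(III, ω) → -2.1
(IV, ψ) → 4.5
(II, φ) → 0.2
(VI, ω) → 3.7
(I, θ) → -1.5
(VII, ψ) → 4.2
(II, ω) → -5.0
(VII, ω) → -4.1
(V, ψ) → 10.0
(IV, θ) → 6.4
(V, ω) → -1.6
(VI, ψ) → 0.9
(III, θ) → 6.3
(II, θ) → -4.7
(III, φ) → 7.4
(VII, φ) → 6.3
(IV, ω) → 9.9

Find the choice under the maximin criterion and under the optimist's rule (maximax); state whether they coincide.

maximin → IV; maximax → V (disagree)

Row minima: I=-4.4, II=-5.0, III=-2.1, IV=4.5, V=-3.1, VI=-0.5, VII=-4.1
Best worst-case = 4.5 → IV.
Row maxima: I=4.2, II=0.2, III=7.4, IV=9.9, V=10.0, VI=3.7, VII=6.3
Best best-case = 10.0 → V.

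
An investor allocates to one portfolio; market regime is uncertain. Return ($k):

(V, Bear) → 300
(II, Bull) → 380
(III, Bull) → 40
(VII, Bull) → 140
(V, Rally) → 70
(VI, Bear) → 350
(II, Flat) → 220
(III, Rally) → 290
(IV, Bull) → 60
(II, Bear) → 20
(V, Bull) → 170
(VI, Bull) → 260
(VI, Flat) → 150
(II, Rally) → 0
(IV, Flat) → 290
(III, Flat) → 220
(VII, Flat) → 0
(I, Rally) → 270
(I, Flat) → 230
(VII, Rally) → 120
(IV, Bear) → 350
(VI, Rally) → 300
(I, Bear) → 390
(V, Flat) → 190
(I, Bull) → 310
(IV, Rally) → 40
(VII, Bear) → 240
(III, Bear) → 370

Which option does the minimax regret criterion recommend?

Column bests: Bear=390, Flat=290, Bull=380, Rally=300.
I regrets: 0, 60, 70, 30 → max 70
II regrets: 370, 70, 0, 300 → max 370
III regrets: 20, 70, 340, 10 → max 340
IV regrets: 40, 0, 320, 260 → max 320
V regrets: 90, 100, 210, 230 → max 230
VI regrets: 40, 140, 120, 0 → max 140
VII regrets: 150, 290, 240, 180 → max 290
Smallest max regret = 70 → I.

I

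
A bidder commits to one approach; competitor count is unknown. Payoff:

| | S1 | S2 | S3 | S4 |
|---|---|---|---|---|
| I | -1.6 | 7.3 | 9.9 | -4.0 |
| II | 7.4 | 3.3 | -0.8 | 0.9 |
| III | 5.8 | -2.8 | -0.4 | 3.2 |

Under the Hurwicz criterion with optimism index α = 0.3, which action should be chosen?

II

I: 0.3·9.9 + 0.7·(-4.0) = 0.17
II: 0.3·7.4 + 0.7·(-0.8) = 1.66
III: 0.3·5.8 + 0.7·(-2.8) = -0.22
Highest Hurwicz score = 1.66 → II.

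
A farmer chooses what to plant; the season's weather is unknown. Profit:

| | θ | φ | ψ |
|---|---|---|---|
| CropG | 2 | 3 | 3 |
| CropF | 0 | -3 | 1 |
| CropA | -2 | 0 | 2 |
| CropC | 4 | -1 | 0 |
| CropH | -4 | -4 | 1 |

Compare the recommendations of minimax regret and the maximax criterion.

Column bests: θ=4, φ=3, ψ=3.
CropG regrets: 2, 0, 0 → max 2
CropF regrets: 4, 6, 2 → max 6
CropA regrets: 6, 3, 1 → max 6
CropC regrets: 0, 4, 3 → max 4
CropH regrets: 8, 7, 2 → max 8
Smallest max regret = 2 → CropG.
Row maxima: CropG=3, CropF=1, CropA=2, CropC=4, CropH=1
Best best-case = 4 → CropC.

minimax regret → CropG; maximax → CropC (disagree)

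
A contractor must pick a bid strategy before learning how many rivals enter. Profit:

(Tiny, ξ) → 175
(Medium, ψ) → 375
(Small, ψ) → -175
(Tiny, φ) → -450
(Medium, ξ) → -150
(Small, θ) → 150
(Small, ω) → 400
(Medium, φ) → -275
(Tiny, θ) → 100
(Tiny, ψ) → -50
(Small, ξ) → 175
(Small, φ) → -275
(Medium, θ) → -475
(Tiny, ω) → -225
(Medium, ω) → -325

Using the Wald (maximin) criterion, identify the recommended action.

Small

Row minima: Tiny=-450, Small=-275, Medium=-475
Best worst-case = -275 → Small.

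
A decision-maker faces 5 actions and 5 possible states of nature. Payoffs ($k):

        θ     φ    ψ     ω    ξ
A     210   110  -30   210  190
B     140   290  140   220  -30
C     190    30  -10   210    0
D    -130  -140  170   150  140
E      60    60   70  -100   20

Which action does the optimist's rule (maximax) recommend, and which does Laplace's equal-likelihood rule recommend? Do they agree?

maximax → B; laplace → B (agree)

Row maxima: A=210, B=290, C=210, D=170, E=70
Best best-case = 290 → B.
Row averages: A=138, B=152, C=84, D=38, E=22
Highest average = 152 → B.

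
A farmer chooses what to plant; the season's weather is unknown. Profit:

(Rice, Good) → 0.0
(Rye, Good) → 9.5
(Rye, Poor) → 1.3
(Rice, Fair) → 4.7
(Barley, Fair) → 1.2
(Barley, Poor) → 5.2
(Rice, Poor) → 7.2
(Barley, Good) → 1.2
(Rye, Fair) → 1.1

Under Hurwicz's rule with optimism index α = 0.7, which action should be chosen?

Rice: 0.7·7.2 + 0.3·0.0 = 5.04
Barley: 0.7·5.2 + 0.3·1.2 = 4
Rye: 0.7·9.5 + 0.3·1.1 = 6.98
Highest Hurwicz score = 6.98 → Rye.

Rye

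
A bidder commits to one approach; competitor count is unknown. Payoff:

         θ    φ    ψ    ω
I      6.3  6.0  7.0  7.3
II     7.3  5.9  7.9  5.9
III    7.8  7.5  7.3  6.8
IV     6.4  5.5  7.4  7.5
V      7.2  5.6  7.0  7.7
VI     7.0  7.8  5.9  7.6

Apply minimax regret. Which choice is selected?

Column bests: θ=7.8, φ=7.8, ψ=7.9, ω=7.7.
I regrets: 1.5, 1.8, 0.9, 0.4 → max 1.8
II regrets: 0.5, 1.9, 0.0, 1.8 → max 1.9
III regrets: 0.0, 0.3, 0.6, 0.9 → max 0.9
IV regrets: 1.4, 2.3, 0.5, 0.2 → max 2.3
V regrets: 0.6, 2.2, 0.9, 0.0 → max 2.2
VI regrets: 0.8, 0.0, 2.0, 0.1 → max 2.0
Smallest max regret = 0.9 → III.

III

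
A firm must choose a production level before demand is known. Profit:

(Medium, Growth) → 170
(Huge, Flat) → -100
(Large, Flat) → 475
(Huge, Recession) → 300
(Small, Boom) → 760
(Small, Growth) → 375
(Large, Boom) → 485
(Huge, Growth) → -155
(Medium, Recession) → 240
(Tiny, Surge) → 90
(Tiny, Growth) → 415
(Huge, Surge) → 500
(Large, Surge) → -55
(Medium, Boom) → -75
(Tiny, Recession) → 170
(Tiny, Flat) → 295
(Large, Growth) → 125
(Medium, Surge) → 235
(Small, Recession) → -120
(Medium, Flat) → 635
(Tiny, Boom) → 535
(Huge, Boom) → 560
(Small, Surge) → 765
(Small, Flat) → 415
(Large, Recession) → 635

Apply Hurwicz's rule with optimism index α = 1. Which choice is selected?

Small

Tiny: 1·535 + 0·90 = 535
Small: 1·765 + 0·(-120) = 765
Medium: 1·635 + 0·(-75) = 635
Large: 1·635 + 0·(-55) = 635
Huge: 1·560 + 0·(-155) = 560
Highest Hurwicz score = 765 → Small.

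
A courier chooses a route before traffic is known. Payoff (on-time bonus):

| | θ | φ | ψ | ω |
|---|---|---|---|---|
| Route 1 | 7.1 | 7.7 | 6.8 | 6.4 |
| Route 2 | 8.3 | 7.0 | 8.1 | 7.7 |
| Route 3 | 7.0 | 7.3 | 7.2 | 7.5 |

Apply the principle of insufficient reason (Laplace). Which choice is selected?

Row averages: Route 1=7, Route 2=7.775, Route 3=7.25
Highest average = 7.775 → Route 2.

Route 2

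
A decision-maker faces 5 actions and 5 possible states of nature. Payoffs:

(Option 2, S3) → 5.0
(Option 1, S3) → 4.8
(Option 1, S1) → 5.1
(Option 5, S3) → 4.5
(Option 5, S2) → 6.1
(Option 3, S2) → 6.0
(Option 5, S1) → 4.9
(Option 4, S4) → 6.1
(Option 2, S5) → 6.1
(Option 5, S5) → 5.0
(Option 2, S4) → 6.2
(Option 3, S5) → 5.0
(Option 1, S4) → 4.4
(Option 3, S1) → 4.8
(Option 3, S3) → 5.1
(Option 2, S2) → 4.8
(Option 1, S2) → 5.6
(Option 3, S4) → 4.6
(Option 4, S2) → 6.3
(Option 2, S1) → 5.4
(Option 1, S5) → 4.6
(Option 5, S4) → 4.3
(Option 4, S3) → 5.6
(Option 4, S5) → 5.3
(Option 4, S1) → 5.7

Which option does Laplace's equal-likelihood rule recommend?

Row averages: Option 1=4.9, Option 2=5.5, Option 3=5.1, Option 4=5.8, Option 5=4.96
Highest average = 5.8 → Option 4.

Option 4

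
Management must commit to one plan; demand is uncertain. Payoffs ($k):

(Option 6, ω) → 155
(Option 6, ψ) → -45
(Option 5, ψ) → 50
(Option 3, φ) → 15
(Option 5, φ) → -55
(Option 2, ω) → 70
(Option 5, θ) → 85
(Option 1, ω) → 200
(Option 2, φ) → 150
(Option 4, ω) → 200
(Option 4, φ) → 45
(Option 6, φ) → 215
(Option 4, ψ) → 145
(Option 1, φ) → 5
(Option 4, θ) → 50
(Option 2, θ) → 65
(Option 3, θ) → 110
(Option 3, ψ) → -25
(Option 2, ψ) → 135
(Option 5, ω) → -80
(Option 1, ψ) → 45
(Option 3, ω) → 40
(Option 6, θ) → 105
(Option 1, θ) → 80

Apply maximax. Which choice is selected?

Row maxima: Option 1=200, Option 2=150, Option 3=110, Option 4=200, Option 5=85, Option 6=215
Best best-case = 215 → Option 6.

Option 6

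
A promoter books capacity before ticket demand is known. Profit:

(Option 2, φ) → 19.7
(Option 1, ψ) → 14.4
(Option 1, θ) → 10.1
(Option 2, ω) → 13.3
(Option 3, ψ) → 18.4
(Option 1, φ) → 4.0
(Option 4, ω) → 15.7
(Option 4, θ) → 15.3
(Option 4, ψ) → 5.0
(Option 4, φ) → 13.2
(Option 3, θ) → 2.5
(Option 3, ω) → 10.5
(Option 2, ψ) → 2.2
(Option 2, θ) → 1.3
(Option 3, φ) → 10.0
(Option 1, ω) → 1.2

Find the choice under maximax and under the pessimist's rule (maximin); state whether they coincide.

maximax → Option 2; maximin → Option 4 (disagree)

Row maxima: Option 1=14.4, Option 2=19.7, Option 3=18.4, Option 4=15.7
Best best-case = 19.7 → Option 2.
Row minima: Option 1=1.2, Option 2=1.3, Option 3=2.5, Option 4=5.0
Best worst-case = 5.0 → Option 4.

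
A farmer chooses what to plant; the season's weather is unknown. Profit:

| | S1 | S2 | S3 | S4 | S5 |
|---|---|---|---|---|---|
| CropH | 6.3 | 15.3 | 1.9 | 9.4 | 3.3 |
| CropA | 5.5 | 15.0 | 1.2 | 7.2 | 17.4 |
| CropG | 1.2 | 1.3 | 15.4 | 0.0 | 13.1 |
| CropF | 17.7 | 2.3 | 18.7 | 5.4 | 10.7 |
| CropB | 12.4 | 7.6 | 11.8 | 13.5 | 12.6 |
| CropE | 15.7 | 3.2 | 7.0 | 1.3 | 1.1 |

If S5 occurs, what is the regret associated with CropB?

Best payoff under S5 is 17.4.
Regret = 17.4 − 12.6 = 4.8.

4.8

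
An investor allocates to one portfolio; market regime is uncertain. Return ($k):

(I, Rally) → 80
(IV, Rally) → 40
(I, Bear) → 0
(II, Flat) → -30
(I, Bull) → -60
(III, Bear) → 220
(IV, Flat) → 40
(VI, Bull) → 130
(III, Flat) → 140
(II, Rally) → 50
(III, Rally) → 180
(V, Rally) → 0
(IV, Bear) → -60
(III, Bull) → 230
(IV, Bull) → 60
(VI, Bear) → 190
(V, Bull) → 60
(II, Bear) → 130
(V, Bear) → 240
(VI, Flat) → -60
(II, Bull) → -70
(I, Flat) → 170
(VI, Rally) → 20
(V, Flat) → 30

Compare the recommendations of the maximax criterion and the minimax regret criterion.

Row maxima: I=170, II=130, III=230, IV=60, V=240, VI=190
Best best-case = 240 → V.
Column bests: Bear=240, Flat=170, Bull=230, Rally=180.
I regrets: 240, 0, 290, 100 → max 290
II regrets: 110, 200, 300, 130 → max 300
III regrets: 20, 30, 0, 0 → max 30
IV regrets: 300, 130, 170, 140 → max 300
V regrets: 0, 140, 170, 180 → max 180
VI regrets: 50, 230, 100, 160 → max 230
Smallest max regret = 30 → III.

maximax → V; minimax regret → III (disagree)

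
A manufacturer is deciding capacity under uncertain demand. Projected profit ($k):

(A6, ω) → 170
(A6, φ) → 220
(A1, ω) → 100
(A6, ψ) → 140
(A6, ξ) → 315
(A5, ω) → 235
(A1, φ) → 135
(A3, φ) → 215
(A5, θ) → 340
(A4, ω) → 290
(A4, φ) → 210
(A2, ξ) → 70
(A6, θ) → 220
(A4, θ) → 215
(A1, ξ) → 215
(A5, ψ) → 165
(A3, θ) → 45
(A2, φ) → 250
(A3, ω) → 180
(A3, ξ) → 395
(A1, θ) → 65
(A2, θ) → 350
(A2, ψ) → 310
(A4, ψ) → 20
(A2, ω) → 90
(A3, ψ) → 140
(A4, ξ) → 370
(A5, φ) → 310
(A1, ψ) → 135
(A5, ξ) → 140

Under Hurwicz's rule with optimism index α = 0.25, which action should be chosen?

A5

A1: 0.25·215 + 0.75·65 = 102.5
A2: 0.25·350 + 0.75·70 = 140
A3: 0.25·395 + 0.75·45 = 132.5
A4: 0.25·370 + 0.75·20 = 107.5
A5: 0.25·340 + 0.75·140 = 190
A6: 0.25·315 + 0.75·140 = 183.75
Highest Hurwicz score = 190 → A5.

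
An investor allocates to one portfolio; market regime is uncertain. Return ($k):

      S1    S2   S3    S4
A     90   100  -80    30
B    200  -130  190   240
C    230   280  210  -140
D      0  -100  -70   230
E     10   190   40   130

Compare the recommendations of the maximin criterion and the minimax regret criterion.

Row minima: A=-80, B=-130, C=-140, D=-100, E=10
Best worst-case = 10 → E.
Column bests: S1=230, S2=280, S3=210, S4=240.
A regrets: 140, 180, 290, 210 → max 290
B regrets: 30, 410, 20, 0 → max 410
C regrets: 0, 0, 0, 380 → max 380
D regrets: 230, 380, 280, 10 → max 380
E regrets: 220, 90, 170, 110 → max 220
Smallest max regret = 220 → E.

maximin → E; minimax regret → E (agree)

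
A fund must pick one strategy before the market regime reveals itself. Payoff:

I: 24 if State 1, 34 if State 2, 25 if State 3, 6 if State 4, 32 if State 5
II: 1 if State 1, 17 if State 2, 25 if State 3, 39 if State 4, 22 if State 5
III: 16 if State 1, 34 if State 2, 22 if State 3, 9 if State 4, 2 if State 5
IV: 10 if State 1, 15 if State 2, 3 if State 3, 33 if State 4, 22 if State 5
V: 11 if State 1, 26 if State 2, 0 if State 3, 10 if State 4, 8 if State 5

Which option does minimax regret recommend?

IV

Column bests: State 1=24, State 2=34, State 3=25, State 4=39, State 5=32.
I regrets: 0, 0, 0, 33, 0 → max 33
II regrets: 23, 17, 0, 0, 10 → max 23
III regrets: 8, 0, 3, 30, 30 → max 30
IV regrets: 14, 19, 22, 6, 10 → max 22
V regrets: 13, 8, 25, 29, 24 → max 29
Smallest max regret = 22 → IV.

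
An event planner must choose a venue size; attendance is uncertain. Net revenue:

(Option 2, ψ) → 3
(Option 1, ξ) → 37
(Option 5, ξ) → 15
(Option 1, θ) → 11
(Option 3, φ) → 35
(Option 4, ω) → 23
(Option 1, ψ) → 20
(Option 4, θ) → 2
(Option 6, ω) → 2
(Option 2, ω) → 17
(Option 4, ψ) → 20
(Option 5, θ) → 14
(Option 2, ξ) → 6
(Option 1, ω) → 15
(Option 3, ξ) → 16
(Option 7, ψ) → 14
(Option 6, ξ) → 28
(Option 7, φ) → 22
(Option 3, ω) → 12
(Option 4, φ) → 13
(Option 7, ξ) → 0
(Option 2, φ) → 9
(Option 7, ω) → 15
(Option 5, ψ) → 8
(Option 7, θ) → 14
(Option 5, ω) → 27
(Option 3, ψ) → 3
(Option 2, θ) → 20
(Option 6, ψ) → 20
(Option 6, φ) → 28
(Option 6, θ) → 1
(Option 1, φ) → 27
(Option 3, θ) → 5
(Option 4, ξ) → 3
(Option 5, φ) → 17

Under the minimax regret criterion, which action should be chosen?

Column bests: θ=20, φ=35, ψ=20, ω=27, ξ=37.
Option 1 regrets: 9, 8, 0, 12, 0 → max 12
Option 2 regrets: 0, 26, 17, 10, 31 → max 31
Option 3 regrets: 15, 0, 17, 15, 21 → max 21
Option 4 regrets: 18, 22, 0, 4, 34 → max 34
Option 5 regrets: 6, 18, 12, 0, 22 → max 22
Option 6 regrets: 19, 7, 0, 25, 9 → max 25
Option 7 regrets: 6, 13, 6, 12, 37 → max 37
Smallest max regret = 12 → Option 1.

Option 1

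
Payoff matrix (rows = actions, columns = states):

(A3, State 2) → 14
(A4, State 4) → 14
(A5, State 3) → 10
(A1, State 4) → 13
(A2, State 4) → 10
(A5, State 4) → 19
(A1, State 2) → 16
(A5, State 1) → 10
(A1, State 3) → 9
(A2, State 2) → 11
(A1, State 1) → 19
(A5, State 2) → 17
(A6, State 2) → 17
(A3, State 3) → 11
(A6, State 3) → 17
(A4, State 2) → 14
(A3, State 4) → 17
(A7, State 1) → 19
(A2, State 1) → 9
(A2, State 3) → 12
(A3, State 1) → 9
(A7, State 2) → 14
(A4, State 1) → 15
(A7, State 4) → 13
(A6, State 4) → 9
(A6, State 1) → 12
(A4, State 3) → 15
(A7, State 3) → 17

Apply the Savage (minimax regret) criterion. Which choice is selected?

Column bests: State 1=19, State 2=17, State 3=17, State 4=19.
A1 regrets: 0, 1, 8, 6 → max 8
A2 regrets: 10, 6, 5, 9 → max 10
A3 regrets: 10, 3, 6, 2 → max 10
A4 regrets: 4, 3, 2, 5 → max 5
A5 regrets: 9, 0, 7, 0 → max 9
A6 regrets: 7, 0, 0, 10 → max 10
A7 regrets: 0, 3, 0, 6 → max 6
Smallest max regret = 5 → A4.

A4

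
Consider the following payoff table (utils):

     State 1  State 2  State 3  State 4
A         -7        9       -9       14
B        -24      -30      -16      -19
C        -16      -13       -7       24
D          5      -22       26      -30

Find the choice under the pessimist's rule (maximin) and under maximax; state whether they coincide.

maximin → A; maximax → D (disagree)

Row minima: A=-9, B=-30, C=-16, D=-30
Best worst-case = -9 → A.
Row maxima: A=14, B=-16, C=24, D=26
Best best-case = 26 → D.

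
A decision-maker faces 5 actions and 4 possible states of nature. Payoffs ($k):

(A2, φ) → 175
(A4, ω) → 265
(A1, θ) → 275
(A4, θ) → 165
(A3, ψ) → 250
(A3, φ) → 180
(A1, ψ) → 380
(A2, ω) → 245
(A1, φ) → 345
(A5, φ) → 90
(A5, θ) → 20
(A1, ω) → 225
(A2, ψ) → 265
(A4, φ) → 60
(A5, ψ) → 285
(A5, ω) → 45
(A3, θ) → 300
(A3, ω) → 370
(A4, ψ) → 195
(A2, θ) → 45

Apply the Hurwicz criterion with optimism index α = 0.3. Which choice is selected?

A1: 0.3·380 + 0.7·225 = 271.5
A2: 0.3·265 + 0.7·45 = 111
A3: 0.3·370 + 0.7·180 = 237
A4: 0.3·265 + 0.7·60 = 121.5
A5: 0.3·285 + 0.7·20 = 99.5
Highest Hurwicz score = 271.5 → A1.

A1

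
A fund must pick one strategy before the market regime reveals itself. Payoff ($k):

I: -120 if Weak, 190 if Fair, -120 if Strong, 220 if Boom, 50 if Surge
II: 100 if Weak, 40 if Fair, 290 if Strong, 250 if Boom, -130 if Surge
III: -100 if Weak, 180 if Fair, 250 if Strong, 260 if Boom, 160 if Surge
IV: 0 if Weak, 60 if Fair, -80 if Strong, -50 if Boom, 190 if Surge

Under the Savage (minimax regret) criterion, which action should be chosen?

III

Column bests: Weak=100, Fair=190, Strong=290, Boom=260, Surge=190.
I regrets: 220, 0, 410, 40, 140 → max 410
II regrets: 0, 150, 0, 10, 320 → max 320
III regrets: 200, 10, 40, 0, 30 → max 200
IV regrets: 100, 130, 370, 310, 0 → max 370
Smallest max regret = 200 → III.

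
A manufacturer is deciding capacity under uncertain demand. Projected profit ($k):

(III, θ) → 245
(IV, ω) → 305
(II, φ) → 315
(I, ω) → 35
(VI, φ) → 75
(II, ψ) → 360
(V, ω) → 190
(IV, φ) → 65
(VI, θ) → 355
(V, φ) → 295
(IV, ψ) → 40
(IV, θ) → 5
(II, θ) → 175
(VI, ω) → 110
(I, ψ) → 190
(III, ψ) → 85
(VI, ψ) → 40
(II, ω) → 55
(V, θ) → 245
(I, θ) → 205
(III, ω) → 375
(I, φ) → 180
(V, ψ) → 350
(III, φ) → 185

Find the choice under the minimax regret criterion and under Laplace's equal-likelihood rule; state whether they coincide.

Column bests: θ=355, φ=315, ψ=360, ω=375.
I regrets: 150, 135, 170, 340 → max 340
II regrets: 180, 0, 0, 320 → max 320
III regrets: 110, 130, 275, 0 → max 275
IV regrets: 350, 250, 320, 70 → max 350
V regrets: 110, 20, 10, 185 → max 185
VI regrets: 0, 240, 320, 265 → max 320
Smallest max regret = 185 → V.
Row averages: I=152.5, II=226.25, III=222.5, IV=103.75, V=270, VI=145
Highest average = 270 → V.

minimax regret → V; laplace → V (agree)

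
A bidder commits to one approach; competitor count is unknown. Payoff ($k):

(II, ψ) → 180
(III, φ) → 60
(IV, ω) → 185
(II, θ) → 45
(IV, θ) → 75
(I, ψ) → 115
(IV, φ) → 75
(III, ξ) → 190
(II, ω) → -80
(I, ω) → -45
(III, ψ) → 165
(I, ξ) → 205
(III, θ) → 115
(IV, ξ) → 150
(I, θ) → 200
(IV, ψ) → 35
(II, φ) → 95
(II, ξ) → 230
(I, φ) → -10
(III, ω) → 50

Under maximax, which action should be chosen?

II

Row maxima: I=205, II=230, III=190, IV=185
Best best-case = 230 → II.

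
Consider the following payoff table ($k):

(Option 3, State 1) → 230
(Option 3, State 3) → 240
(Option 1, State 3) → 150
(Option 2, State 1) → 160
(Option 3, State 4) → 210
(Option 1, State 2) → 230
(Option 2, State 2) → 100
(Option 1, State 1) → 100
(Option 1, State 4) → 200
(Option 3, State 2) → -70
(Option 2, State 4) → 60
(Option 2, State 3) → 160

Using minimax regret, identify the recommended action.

Column bests: State 1=230, State 2=230, State 3=240, State 4=210.
Option 1 regrets: 130, 0, 90, 10 → max 130
Option 2 regrets: 70, 130, 80, 150 → max 150
Option 3 regrets: 0, 300, 0, 0 → max 300
Smallest max regret = 130 → Option 1.

Option 1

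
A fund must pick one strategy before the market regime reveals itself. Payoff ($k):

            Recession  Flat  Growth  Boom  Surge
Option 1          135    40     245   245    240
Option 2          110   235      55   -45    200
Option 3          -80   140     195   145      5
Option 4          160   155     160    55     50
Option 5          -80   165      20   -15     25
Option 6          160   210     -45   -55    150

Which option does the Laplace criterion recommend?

Row averages: Option 1=181, Option 2=111, Option 3=81, Option 4=116, Option 5=23, Option 6=84
Highest average = 181 → Option 1.

Option 1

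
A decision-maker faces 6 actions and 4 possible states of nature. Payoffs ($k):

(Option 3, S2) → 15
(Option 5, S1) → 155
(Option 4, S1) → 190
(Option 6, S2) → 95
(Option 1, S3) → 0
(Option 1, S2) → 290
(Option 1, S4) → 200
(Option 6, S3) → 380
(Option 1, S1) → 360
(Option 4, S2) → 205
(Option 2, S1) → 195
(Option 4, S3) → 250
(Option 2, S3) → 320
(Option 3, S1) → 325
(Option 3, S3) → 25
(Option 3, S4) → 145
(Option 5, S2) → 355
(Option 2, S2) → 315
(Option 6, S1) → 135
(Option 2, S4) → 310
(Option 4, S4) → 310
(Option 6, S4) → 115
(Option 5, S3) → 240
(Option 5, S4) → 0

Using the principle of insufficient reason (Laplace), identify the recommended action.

Row averages: Option 1=212.5, Option 2=285, Option 3=127.5, Option 4=238.75, Option 5=187.5, Option 6=181.25
Highest average = 285 → Option 2.

Option 2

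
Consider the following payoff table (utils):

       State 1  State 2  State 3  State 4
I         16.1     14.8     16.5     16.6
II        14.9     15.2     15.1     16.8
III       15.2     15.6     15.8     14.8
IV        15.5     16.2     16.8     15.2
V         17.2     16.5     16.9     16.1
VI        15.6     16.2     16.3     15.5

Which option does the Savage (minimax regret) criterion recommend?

V

Column bests: State 1=17.2, State 2=16.5, State 3=16.9, State 4=16.8.
I regrets: 1.1, 1.7, 0.4, 0.2 → max 1.7
II regrets: 2.3, 1.3, 1.8, 0.0 → max 2.3
III regrets: 2.0, 0.9, 1.1, 2.0 → max 2.0
IV regrets: 1.7, 0.3, 0.1, 1.6 → max 1.7
V regrets: 0.0, 0.0, 0.0, 0.7 → max 0.7
VI regrets: 1.6, 0.3, 0.6, 1.3 → max 1.6
Smallest max regret = 0.7 → V.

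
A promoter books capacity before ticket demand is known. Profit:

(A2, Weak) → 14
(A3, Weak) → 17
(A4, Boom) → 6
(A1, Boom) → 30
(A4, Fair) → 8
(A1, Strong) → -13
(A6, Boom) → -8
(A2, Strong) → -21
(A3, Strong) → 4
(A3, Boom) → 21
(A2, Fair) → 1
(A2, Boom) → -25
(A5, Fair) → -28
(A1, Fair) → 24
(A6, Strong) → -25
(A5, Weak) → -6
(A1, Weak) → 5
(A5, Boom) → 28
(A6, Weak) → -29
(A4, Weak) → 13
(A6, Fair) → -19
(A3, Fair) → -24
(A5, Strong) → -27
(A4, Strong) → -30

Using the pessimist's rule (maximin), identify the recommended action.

A1

Row minima: A1=-13, A2=-25, A3=-24, A4=-30, A5=-28, A6=-29
Best worst-case = -13 → A1.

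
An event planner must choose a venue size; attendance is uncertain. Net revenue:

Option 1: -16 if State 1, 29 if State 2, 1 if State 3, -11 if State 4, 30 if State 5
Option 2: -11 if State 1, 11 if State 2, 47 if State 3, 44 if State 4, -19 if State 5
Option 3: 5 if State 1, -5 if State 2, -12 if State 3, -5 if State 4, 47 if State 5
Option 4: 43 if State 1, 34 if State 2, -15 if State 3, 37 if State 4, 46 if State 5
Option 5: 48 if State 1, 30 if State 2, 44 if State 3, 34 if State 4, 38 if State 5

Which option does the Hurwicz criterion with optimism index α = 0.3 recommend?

Option 1: 0.3·30 + 0.7·(-16) = -2.2
Option 2: 0.3·47 + 0.7·(-19) = 0.8
Option 3: 0.3·47 + 0.7·(-12) = 5.7
Option 4: 0.3·46 + 0.7·(-15) = 3.3
Option 5: 0.3·48 + 0.7·30 = 35.4
Highest Hurwicz score = 35.4 → Option 5.

Option 5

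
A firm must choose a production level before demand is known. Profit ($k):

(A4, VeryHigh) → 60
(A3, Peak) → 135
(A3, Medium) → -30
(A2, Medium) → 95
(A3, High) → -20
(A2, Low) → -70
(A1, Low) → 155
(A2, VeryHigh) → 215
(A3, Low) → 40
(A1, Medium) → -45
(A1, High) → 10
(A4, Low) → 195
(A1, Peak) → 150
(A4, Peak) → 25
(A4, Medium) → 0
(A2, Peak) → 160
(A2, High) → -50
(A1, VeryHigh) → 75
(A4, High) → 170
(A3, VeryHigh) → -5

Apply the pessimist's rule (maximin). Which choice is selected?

A4

Row minima: A1=-45, A2=-70, A3=-30, A4=0
Best worst-case = 0 → A4.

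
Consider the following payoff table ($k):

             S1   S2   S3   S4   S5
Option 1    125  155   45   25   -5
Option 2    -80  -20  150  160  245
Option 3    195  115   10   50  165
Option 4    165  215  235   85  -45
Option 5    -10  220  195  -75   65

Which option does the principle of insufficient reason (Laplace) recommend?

Option 4

Row averages: Option 1=69, Option 2=91, Option 3=107, Option 4=131, Option 5=79
Highest average = 131 → Option 4.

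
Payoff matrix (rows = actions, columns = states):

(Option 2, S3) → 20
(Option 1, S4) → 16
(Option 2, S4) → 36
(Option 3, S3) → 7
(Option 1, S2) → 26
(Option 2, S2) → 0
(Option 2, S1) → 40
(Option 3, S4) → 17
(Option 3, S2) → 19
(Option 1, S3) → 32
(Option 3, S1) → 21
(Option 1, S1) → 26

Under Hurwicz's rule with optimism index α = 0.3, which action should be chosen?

Option 1

Option 1: 0.3·32 + 0.7·16 = 20.8
Option 2: 0.3·40 + 0.7·0 = 12
Option 3: 0.3·21 + 0.7·7 = 11.2
Highest Hurwicz score = 20.8 → Option 1.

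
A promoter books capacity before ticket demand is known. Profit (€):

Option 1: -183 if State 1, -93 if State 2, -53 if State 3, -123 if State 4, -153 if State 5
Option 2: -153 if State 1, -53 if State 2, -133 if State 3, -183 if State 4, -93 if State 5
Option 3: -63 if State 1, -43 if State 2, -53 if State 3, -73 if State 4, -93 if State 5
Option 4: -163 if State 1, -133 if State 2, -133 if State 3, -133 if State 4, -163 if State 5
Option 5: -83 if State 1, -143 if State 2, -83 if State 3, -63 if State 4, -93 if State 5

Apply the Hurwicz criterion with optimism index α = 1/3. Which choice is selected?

Option 1: 1/3·(-53) + 2/3·(-183) = -419/3
Option 2: 1/3·(-53) + 2/3·(-183) = -419/3
Option 3: 1/3·(-43) + 2/3·(-93) = -229/3
Option 4: 1/3·(-133) + 2/3·(-163) = -153
Option 5: 1/3·(-63) + 2/3·(-143) = -349/3
Highest Hurwicz score = -229/3 → Option 3.

Option 3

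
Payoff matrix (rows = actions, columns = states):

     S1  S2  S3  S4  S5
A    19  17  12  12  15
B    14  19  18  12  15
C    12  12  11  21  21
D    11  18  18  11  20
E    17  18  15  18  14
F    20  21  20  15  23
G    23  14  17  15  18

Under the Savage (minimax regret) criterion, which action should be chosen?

F

Column bests: S1=23, S2=21, S3=20, S4=21, S5=23.
A regrets: 4, 4, 8, 9, 8 → max 9
B regrets: 9, 2, 2, 9, 8 → max 9
C regrets: 11, 9, 9, 0, 2 → max 11
D regrets: 12, 3, 2, 10, 3 → max 12
E regrets: 6, 3, 5, 3, 9 → max 9
F regrets: 3, 0, 0, 6, 0 → max 6
G regrets: 0, 7, 3, 6, 5 → max 7
Smallest max regret = 6 → F.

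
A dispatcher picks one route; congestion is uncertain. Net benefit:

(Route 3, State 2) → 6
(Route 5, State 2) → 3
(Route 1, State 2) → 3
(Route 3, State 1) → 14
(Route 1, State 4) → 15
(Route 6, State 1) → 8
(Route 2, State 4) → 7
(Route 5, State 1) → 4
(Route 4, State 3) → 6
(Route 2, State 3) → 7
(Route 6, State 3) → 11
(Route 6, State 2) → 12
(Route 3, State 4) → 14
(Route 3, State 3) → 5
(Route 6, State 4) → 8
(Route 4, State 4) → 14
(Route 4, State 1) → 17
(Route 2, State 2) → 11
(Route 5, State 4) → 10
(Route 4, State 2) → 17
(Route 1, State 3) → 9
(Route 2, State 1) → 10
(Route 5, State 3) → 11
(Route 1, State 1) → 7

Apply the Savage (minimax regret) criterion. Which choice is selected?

Column bests: State 1=17, State 2=17, State 3=11, State 4=15.
Route 1 regrets: 10, 14, 2, 0 → max 14
Route 2 regrets: 7, 6, 4, 8 → max 8
Route 3 regrets: 3, 11, 6, 1 → max 11
Route 4 regrets: 0, 0, 5, 1 → max 5
Route 5 regrets: 13, 14, 0, 5 → max 14
Route 6 regrets: 9, 5, 0, 7 → max 9
Smallest max regret = 5 → Route 4.

Route 4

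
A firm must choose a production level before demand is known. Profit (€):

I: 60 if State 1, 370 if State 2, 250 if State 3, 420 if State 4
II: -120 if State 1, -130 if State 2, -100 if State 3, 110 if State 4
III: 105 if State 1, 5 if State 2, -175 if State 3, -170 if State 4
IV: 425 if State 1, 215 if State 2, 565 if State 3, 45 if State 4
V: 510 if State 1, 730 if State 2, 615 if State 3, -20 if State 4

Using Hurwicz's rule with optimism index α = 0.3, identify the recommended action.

V

I: 0.3·420 + 0.7·60 = 168
II: 0.3·110 + 0.7·(-130) = -58
III: 0.3·105 + 0.7·(-175) = -91
IV: 0.3·565 + 0.7·45 = 201
V: 0.3·730 + 0.7·(-20) = 205
Highest Hurwicz score = 205 → V.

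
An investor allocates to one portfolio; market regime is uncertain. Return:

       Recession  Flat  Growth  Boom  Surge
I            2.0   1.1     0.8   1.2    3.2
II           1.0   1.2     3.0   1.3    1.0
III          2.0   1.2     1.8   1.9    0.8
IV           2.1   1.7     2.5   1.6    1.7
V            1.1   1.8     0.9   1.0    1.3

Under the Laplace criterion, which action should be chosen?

Row averages: I=1.66, II=1.5, III=1.54, IV=1.92, V=1.22
Highest average = 1.92 → IV.

IV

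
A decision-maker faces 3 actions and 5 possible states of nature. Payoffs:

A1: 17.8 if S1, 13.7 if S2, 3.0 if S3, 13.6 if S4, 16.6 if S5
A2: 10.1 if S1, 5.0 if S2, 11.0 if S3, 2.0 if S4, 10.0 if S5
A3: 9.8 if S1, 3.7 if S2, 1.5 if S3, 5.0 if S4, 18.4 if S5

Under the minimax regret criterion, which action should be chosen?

A1

Column bests: S1=17.8, S2=13.7, S3=11.0, S4=13.6, S5=18.4.
A1 regrets: 0.0, 0.0, 8.0, 0.0, 1.8 → max 8.0
A2 regrets: 7.7, 8.7, 0.0, 11.6, 8.4 → max 11.6
A3 regrets: 8.0, 10.0, 9.5, 8.6, 0.0 → max 10.0
Smallest max regret = 8.0 → A1.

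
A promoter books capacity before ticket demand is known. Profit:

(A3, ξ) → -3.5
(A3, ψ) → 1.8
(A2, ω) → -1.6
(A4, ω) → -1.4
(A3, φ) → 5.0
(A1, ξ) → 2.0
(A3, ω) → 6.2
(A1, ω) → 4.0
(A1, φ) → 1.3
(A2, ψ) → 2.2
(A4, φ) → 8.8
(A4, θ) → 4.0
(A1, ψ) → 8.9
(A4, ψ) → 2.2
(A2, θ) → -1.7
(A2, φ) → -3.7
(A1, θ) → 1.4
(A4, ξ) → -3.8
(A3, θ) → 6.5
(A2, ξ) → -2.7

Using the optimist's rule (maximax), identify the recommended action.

A1

Row maxima: A1=8.9, A2=2.2, A3=6.5, A4=8.8
Best best-case = 8.9 → A1.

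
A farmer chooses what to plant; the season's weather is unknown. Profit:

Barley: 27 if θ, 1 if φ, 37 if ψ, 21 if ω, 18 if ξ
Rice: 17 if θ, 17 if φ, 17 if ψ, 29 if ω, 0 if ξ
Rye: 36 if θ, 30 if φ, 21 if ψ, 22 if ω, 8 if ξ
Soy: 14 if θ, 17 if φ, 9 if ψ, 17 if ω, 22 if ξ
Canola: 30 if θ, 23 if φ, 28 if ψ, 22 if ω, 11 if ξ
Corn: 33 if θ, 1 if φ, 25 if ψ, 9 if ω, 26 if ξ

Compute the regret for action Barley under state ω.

Best payoff under ω is 29.
Regret = 29 − 21 = 8.

8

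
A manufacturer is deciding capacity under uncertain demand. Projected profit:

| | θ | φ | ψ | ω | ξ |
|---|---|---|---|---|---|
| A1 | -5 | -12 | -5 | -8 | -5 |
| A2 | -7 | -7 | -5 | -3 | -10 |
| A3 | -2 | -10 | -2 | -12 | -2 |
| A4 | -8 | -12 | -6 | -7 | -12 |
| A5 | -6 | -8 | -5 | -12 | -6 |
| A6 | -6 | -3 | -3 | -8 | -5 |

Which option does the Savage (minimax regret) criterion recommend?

Column bests: θ=-2, φ=-3, ψ=-2, ω=-3, ξ=-2.
A1 regrets: 3, 9, 3, 5, 3 → max 9
A2 regrets: 5, 4, 3, 0, 8 → max 8
A3 regrets: 0, 7, 0, 9, 0 → max 9
A4 regrets: 6, 9, 4, 4, 10 → max 10
A5 regrets: 4, 5, 3, 9, 4 → max 9
A6 regrets: 4, 0, 1, 5, 3 → max 5
Smallest max regret = 5 → A6.

A6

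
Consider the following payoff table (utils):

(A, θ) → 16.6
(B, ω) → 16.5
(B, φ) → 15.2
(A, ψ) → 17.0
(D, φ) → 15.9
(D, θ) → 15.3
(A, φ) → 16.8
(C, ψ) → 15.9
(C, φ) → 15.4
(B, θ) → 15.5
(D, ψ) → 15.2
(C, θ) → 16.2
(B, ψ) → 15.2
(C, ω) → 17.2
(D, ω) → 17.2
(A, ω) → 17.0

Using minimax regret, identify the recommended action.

A

Column bests: θ=16.6, φ=16.8, ψ=17.0, ω=17.2.
A regrets: 0.0, 0.0, 0.0, 0.2 → max 0.2
B regrets: 1.1, 1.6, 1.8, 0.7 → max 1.8
C regrets: 0.4, 1.4, 1.1, 0.0 → max 1.4
D regrets: 1.3, 0.9, 1.8, 0.0 → max 1.8
Smallest max regret = 0.2 → A.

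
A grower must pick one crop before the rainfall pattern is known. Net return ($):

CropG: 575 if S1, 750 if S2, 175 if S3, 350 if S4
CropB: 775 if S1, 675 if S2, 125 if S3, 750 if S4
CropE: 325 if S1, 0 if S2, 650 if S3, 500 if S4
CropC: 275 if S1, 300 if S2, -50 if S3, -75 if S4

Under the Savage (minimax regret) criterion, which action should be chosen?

CropG

Column bests: S1=775, S2=750, S3=650, S4=750.
CropG regrets: 200, 0, 475, 400 → max 475
CropB regrets: 0, 75, 525, 0 → max 525
CropE regrets: 450, 750, 0, 250 → max 750
CropC regrets: 500, 450, 700, 825 → max 825
Smallest max regret = 475 → CropG.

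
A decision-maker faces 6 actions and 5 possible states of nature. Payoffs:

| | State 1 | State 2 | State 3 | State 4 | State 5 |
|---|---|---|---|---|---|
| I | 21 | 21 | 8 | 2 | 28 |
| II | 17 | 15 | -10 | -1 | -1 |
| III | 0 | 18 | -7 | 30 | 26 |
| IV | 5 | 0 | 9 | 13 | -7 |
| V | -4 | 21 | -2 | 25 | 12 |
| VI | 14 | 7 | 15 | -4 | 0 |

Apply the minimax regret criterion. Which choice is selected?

III

Column bests: State 1=21, State 2=21, State 3=15, State 4=30, State 5=28.
I regrets: 0, 0, 7, 28, 0 → max 28
II regrets: 4, 6, 25, 31, 29 → max 31
III regrets: 21, 3, 22, 0, 2 → max 22
IV regrets: 16, 21, 6, 17, 35 → max 35
V regrets: 25, 0, 17, 5, 16 → max 25
VI regrets: 7, 14, 0, 34, 28 → max 34
Smallest max regret = 22 → III.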